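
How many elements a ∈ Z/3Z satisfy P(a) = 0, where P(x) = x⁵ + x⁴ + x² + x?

2

Evaluate at each of the 3 elements of Z/3Z:
P(0) = 0 → root; P(1) = 1; P(2) = 0 → root.
Roots: {0, 2}.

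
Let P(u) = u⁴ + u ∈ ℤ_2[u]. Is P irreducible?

No

Check for roots in ℤ_2: P(0) = 0 → root; P(1) = 0 → root.
P(0) = 0, so (u) divides P(u); P is reducible.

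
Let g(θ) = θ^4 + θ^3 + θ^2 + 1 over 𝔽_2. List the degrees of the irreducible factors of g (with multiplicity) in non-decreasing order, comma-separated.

1, 3

Roots in 𝔽_2: g(0) = 1; g(1) = 0 → root.
Linear factors from roots: (θ + 1).
Complete factorization: g(θ) = (θ + 1)·(θ^3 + θ + 1).
Factor degrees with multiplicity: 1 + 3 = 4.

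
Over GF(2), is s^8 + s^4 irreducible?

Write h(s) = s^8 + s^4.
Check for roots in GF(2): h(0) = 0 → root; h(1) = 0 → root.
h(0) = 0, so (s) divides h(s); h is reducible.

No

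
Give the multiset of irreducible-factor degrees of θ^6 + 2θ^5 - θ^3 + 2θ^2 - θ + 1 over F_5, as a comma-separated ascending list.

Write f(θ) = θ^6 + 2θ^5 - θ^3 + 2θ^2 - θ + 1.
Roots in F_5: f(0) = 1; f(1) = 4; f(2) = 2; f(3) = 4; f(4) = 4.
Complete factorization: f(θ) = (θ^6 + 2θ^5 - θ^3 + 2θ^2 - θ + 1).
Factor degrees with multiplicity: 6 = 6.

6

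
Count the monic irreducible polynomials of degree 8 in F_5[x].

48750

x^(5^8) − x is the product of all monic irreducibles of degree dividing 8; Möbius inversion gives N = (1/8) Σ μ(8/d)·5^d.
Divisors of 8: 1, 2, 4, 8; μ(8/d) for each: 0, 0, -1, 1.
Σ = − 5^4 + 5^8 = 390000.
N = 390000/8 = 48750.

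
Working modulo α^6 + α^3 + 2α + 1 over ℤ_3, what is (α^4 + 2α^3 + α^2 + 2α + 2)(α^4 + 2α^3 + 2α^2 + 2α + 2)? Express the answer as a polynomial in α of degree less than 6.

α^4 + 2α^3 + α^2 + 2α

Multiply in ℤ_3[α]: (α^4 + 2α^3 + α^2 + 2α + 2)·(α^4 + 2α^3 + 2α^2 + 2α + 2) = α^8 + α^7 + α^6 + α^5 + 2α^4 + 2α^3 + α^2 + 2α + 1.
Reduce using α^6 ≡ 2α^3 + α + 2 (mod α^6 + α^3 + 2α + 1).
Reduced: α^4 + 2α^3 + α^2 + 2α.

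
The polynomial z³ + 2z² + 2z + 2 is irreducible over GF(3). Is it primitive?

Write f(z) = z³ + 2z² + 2z + 2.
|GF(3^3)^×| = 3^3 − 1 = 26. Prime factorization: 26 = 2·13.
f is primitive ⇔ z has order 26 in GF(3)[z]/(f), i.e. z^(26/q) ≠ 1 for each prime q | 26.
z^(13) mod f = 1
z^(2) mod f = z².
Since z^(13) = 1, the order of z divides 13 < 26; not primitive.

No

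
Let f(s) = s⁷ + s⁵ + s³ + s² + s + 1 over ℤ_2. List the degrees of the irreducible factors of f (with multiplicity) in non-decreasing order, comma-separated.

Roots in ℤ_2: f(0) = 1; f(1) = 0 → root.
Linear factors from roots: (s + 1).
Complete factorization: f(s) = (s + 1)^2·(s² + s + 1)·(s³ + s² + 1).
Factor degrees with multiplicity: 1 + 1 + 2 + 3 = 7.

1, 1, 2, 3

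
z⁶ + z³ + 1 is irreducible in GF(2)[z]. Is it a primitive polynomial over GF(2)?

No

Write f(z) = z⁶ + z³ + 1.
|GF(2^6)^×| = 2^6 − 1 = 63. Prime factorization: 63 = 3^2·7.
f is primitive ⇔ z has order 63 in GF(2)[z]/(f), i.e. z^(63/q) ≠ 1 for each prime q | 63.
z^(21) mod f = z³.
z^(9) mod f = 1
Since z^(9) = 1, the order of z divides 9 < 63; not primitive.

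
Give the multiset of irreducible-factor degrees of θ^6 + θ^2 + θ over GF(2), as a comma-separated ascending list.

Write g(θ) = θ^6 + θ^2 + θ.
Roots in GF(2): g(0) = 0 → root; g(1) = 1.
Linear factors from roots: (θ).
Complete factorization: g(θ) = (θ)·(θ^2 + θ + 1)·(θ^3 + θ^2 + 1).
Factor degrees with multiplicity: 1 + 2 + 3 = 6.

1, 2, 3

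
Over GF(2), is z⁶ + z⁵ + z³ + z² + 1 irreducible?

Yes

Write f(z) = z⁶ + z⁵ + z³ + z² + 1.
Check for roots in GF(2): f(0) = 1; f(1) = 1.
No roots, so no linear factors.
Monic irreducibles of degree 2 over GF(2): z² + z + 1.
None of them divide f (all give nonzero remainder).
Monic irreducibles of degree 3 over GF(2): z³ + z + 1, z³ + z² + 1.
None of them divide f (all give nonzero remainder).
No irreducible factor of degree ≤ 3 exists, so f is irreducible over GF(2).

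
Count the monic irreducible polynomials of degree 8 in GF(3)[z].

810

The number of monic irreducibles of degree 8 over GF(3) is (1/8)·Σ_{d∣8} μ(8/d) 3^d.
Divisors of 8: 1, 2, 4, 8; μ(8/d) for each: 0, 0, -1, 1.
Σ = − 3^4 + 3^8 = 6480.
N = 6480/8 = 810.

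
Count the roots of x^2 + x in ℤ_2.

Write P(x) = x^2 + x.
Evaluate at each of the 2 elements of ℤ_2:
P(0) = 0 → root; P(1) = 0 → root.
Roots: {0, 1}.

2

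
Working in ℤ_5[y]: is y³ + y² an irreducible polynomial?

No

Write h(y) = y³ + y².
Check for roots in ℤ_5: h(0) = 0 → root; h(1) = 2; h(2) = 2; h(3) = 1; h(4) = 0 → root.
h(0) = 0, so (y) divides h(y); h is reducible.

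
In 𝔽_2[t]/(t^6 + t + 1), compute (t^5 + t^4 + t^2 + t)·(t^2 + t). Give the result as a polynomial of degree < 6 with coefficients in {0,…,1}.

t^5 + t^4 + t

Multiply in 𝔽_2[t]: (t^5 + t^4 + t^2 + t)·(t^2 + t) = t^7 + t^5 + t^4 + t^2.
Reduce using t^6 ≡ t + 1 (mod t^6 + t + 1).
Reduced: t^5 + t^4 + t.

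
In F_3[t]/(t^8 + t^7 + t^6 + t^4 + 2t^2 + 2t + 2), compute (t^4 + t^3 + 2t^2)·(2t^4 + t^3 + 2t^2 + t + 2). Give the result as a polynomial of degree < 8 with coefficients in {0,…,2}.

Multiply in F_3[t]: (t^4 + t^3 + 2t^2)·(2t^4 + t^3 + 2t^2 + t + 2) = 2t^8 + t^6 + 2t^5 + t^4 + t^3 + t^2.
Reduce using t^8 ≡ 2t^7 + 2t^6 + 2t^4 + t^2 + t + 1 (mod t^8 + t^7 + t^6 + t^4 + 2t^2 + 2t + 2).
Reduced: t^7 + 2t^6 + 2t^5 + 2t^4 + t^3 + 2t + 2.

t^7 + 2t^6 + 2t^5 + 2t^4 + t^3 + 2t + 2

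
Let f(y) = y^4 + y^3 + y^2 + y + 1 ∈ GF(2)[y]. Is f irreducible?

Yes

Check for roots in GF(2): f(0) = 1; f(1) = 1.
No roots, so no linear factors.
Monic irreducibles of degree 2 over GF(2): y^2 + y + 1.
None of them divide f (all give nonzero remainder).
No irreducible factor of degree ≤ 2 exists, so f is irreducible over GF(2).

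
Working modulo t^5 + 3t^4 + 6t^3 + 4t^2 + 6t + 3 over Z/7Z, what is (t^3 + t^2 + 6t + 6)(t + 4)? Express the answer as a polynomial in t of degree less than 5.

t^4 + 5t^3 + 3t^2 + 2t + 3

Multiply in Z/7Z[t]: (t^3 + t^2 + 6t + 6)·(t + 4) = t^4 + 5t^3 + 3t^2 + 2t + 3.
Reduced: t^4 + 5t^3 + 3t^2 + 2t + 3.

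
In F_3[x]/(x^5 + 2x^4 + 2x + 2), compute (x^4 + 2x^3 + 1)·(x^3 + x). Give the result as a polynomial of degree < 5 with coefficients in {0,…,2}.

Multiply in F_3[x]: (x^4 + 2x^3 + 1)·(x^3 + x) = x^7 + 2x^6 + x^5 + 2x^4 + x^3 + x.
Reduce using x^5 ≡ x^4 + x + 1 (mod x^5 + 2x^4 + 2x + 2).
Reduced: 2x^3 + x^2 + 2x + 1.

2x^3 + x^2 + 2x + 1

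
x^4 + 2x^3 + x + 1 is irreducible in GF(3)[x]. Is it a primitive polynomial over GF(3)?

No

Write f(x) = x^4 + 2x^3 + x + 1.
|GF(3^4)^×| = 3^4 − 1 = 80. Prime factorization: 80 = 2^4·5.
f is primitive ⇔ x has order 80 in GF(3)[x]/(f), i.e. x^(80/q) ≠ 1 for each prime q | 80.
x^(40) mod f = 1
x^(16) mod f = 2x^2 + 2x + 1.
Since x^(40) = 1, the order of x divides 40 < 80; not primitive.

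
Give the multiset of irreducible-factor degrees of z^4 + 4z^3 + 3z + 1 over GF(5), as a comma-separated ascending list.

Write h(z) = z^4 + 4z^3 + 3z + 1.
Roots in GF(5): h(0) = 1; h(1) = 4; h(2) = 0 → root; h(3) = 4; h(4) = 0 → root.
Linear factors from roots: (z + 3), (z + 1).
Complete factorization: h(z) = (z + 1)·(z + 3)·(z^2 + 2).
Factor degrees with multiplicity: 1 + 1 + 2 = 4.

1, 1, 2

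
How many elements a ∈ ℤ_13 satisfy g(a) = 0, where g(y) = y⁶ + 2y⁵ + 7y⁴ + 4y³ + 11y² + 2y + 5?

Evaluate at each of the 13 elements of ℤ_13:
g(0) = 5; g(1) = 6; g(2) = 0 → root; g(3) = 11; g(4) = 9; g(5) = 0 → root; g(6) = 4; g(7) = 12; g(8) = 0 → root; g(9) = 0 → root; g(10) = 7; g(11) = 8; g(12) = 3.
Roots: {2, 5, 8, 9}.

4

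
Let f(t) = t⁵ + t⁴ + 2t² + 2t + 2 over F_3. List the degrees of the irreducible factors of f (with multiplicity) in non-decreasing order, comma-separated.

2, 3

Roots in F_3: f(0) = 2; f(1) = 2; f(2) = 2.
Complete factorization: f(t) = (t² + 2t + 2)·(t³ + 2t² + 1).
Factor degrees with multiplicity: 2 + 3 = 5.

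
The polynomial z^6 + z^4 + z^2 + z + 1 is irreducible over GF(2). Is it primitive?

Write f(z) = z^6 + z^4 + z^2 + z + 1.
|GF(2^6)^×| = 2^6 − 1 = 63. Prime factorization: 63 = 3^2·7.
f is primitive ⇔ z has order 63 in GF(2)[z]/(f), i.e. z^(63/q) ≠ 1 for each prime q | 63.
z^(21) mod f = 1
z^(9) mod f = z^4 + z^2 + z.
Since z^(21) = 1, the order of z divides 21 < 63; not primitive.

No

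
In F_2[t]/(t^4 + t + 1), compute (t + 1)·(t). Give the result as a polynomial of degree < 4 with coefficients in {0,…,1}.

t^2 + t

Multiply in F_2[t]: (t + 1)·(t) = t^2 + t.
Reduced: t^2 + t.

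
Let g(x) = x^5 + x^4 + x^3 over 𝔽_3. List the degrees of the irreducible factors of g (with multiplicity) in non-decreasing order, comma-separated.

Roots in 𝔽_3: g(0) = 0 → root; g(1) = 0 → root; g(2) = 2.
Linear factors from roots: (x), (x - 1).
Complete factorization: g(x) = (x - 1)^2·(x)^3.
Factor degrees with multiplicity: 1 + 1 + 1 + 1 + 1 = 5.

1, 1, 1, 1, 1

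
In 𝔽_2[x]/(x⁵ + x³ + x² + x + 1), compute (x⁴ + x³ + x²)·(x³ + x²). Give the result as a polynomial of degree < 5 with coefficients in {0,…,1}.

Multiply in 𝔽_2[x]: (x⁴ + x³ + x²)·(x³ + x²) = x⁷ + x⁴.
Reduce using x⁵ ≡ x³ + x² + x + 1 (mod x⁵ + x³ + x² + x + 1).
Reduced: x + 1.

x + 1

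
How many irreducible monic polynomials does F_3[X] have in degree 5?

By the necklace-counting formula, N_3(5) = (1/5) Σ_{d|5} μ(5/d)·3^d.
Divisors of 5: 1, 5; μ(5/d) for each: -1, 1.
Σ = − 3^1 + 3^5 = 240.
N = 240/5 = 48.

48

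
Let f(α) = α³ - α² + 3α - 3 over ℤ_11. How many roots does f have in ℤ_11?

Evaluate at each of the 11 elements of ℤ_11:
f(0) = 8; f(1) = 0 → root; f(2) = 7; f(3) = 2; f(4) = 2; f(5) = 2; f(6) = 8; f(7) = 4; f(8) = 7; f(9) = 1; f(10) = 3.
Roots: {1}.

1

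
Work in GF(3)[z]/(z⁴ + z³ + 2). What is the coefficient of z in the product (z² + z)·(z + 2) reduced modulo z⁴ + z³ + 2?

Multiply in GF(3)[z]: (z² + z)·(z + 2) = z³ + 2z.
Reduced: z³ + 2z.

2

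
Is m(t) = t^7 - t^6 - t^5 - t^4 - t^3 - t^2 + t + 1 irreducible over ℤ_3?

Yes

Check for roots in ℤ_3: m(0) = 1; m(1) = 1; m(2) = 1.
No roots, so no linear factors.
Monic irreducibles of degree 2 over GF(3): t^2 + 1, t^2 + t - 1, t^2 - t - 1.
None of them divide m (all give nonzero remainder).
Degree-3 irreducible divisors: test the 8 monic irreducibles of degree 3 over GF(3).
None of them divide m (all give nonzero remainder).
No irreducible factor of degree ≤ 3 exists, so m is irreducible over GF(3).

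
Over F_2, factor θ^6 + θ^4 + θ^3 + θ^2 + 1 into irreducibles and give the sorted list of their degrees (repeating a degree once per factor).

Write h(θ) = θ^6 + θ^4 + θ^3 + θ^2 + 1.
Roots in F_2: h(0) = 1; h(1) = 1.
Complete factorization: h(θ) = (θ^2 + θ + 1)·(θ^4 + θ^3 + θ^2 + θ + 1).
Factor degrees with multiplicity: 2 + 4 = 6.

2, 4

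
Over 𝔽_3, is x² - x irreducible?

Write m(x) = x² - x.
Check for roots in 𝔽_3: m(0) = 0 → root; m(1) = 0 → root; m(2) = 2.
m(0) = 0, so (x) divides m(x); m is reducible.

No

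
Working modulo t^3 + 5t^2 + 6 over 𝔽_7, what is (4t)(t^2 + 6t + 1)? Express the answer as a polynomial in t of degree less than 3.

4t^2 + 4t + 4

Multiply in 𝔽_7[t]: (4t)·(t^2 + 6t + 1) = 4t^3 + 3t^2 + 4t.
Reduce using t^3 ≡ 2t^2 + 1 (mod t^3 + 5t^2 + 6).
Reduced: 4t^2 + 4t + 4.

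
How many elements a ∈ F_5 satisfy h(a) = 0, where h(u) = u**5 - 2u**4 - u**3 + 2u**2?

Evaluate at each of the 5 elements of F_5:
h(0) = 0 → root; h(1) = 0 → root; h(2) = 0 → root; h(3) = 2; h(4) = 0 → root.
Roots: {0, 1, 2, 4}.

4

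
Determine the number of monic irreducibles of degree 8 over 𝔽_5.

48750

By the necklace-counting formula, N_5(8) = (1/8) Σ_{d|8} μ(8/d)·5^d.
Divisors of 8: 1, 2, 4, 8; μ(8/d) for each: 0, 0, -1, 1.
Σ = − 5^4 + 5^8 = 390000.
N = 390000/8 = 48750.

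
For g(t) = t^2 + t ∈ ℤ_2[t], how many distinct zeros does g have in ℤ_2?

2

Evaluate at each of the 2 elements of ℤ_2:
g(0) = 0 → root; g(1) = 0 → root.
Roots: {0, 1}.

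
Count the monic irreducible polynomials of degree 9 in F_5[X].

By the necklace-counting formula, N_5(9) = (1/9) Σ_{d|9} μ(9/d)·5^d.
Divisors of 9: 1, 3, 9; μ(9/d) for each: 0, -1, 1.
Σ = − 5^3 + 5^9 = 1953000.
N = 1953000/9 = 217000.

217000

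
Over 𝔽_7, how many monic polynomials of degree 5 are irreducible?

The number of monic irreducibles of degree 5 over GF(7) is (1/5)·Σ_{d∣5} μ(5/d) 7^d.
Divisors of 5: 1, 5; μ(5/d) for each: -1, 1.
Σ = − 7^1 + 7^5 = 16800.
N = 16800/5 = 3360.

3360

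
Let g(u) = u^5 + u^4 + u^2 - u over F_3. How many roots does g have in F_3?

Evaluate at each of the 3 elements of F_3:
g(0) = 0 → root; g(1) = 2; g(2) = 2.
Roots: {0}.

1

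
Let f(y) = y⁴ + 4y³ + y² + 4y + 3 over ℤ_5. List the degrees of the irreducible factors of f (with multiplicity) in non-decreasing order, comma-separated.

4

Roots in ℤ_5: f(0) = 3; f(1) = 3; f(2) = 3; f(3) = 3; f(4) = 2.
Complete factorization: f(y) = (y⁴ + 4y³ + y² + 4y + 3).
Factor degrees with multiplicity: 4 = 4.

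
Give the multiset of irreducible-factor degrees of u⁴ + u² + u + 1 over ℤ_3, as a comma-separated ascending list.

Write h(u) = u⁴ + u² + u + 1.
Roots in ℤ_3: h(0) = 1; h(1) = 1; h(2) = 2.
Complete factorization: h(u) = (u⁴ + u² + u + 1).
Factor degrees with multiplicity: 4 = 4.

4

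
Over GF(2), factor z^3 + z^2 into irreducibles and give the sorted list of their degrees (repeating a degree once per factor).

Write f(z) = z^3 + z^2.
Roots in GF(2): f(0) = 0 → root; f(1) = 0 → root.
Linear factors from roots: (z), (z + 1).
Complete factorization: f(z) = (z + 1)·(z)^2.
Factor degrees with multiplicity: 1 + 1 + 1 = 3.

1, 1, 1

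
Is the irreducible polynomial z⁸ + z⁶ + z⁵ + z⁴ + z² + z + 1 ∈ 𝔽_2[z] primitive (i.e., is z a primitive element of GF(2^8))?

No

Write f(z) = z⁸ + z⁶ + z⁵ + z⁴ + z² + z + 1.
|GF(2^8)^×| = 2^8 − 1 = 255. Prime factorization: 255 = 3·5·17.
f is primitive ⇔ z has order 255 in GF(2)[z]/(f), i.e. z^(255/q) ≠ 1 for each prime q | 255.
z^(85) mod f = 1
z^(51) mod f = z⁶ + z⁴ + z³ + z² + z.
z^(15) mod f = z⁷ + z⁶ + z⁵ + z⁴ + z³ + z² + z.
Since z^(85) = 1, the order of z divides 85 < 255; not primitive.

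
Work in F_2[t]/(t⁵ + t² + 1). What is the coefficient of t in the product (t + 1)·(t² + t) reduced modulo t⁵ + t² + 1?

Multiply in F_2[t]: (t + 1)·(t² + t) = t³ + t.
Reduced: t³ + t.

1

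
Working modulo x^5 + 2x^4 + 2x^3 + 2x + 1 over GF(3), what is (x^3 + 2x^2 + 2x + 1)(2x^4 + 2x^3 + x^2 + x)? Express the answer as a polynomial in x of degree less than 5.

Multiply in GF(3)[x]: (x^3 + 2x^2 + 2x + 1)·(2x^4 + 2x^3 + x^2 + x) = 2x^7 + x.
Reduce using x^5 ≡ x^4 + x^3 + x + 2 (mod x^5 + 2x^4 + 2x^3 + 2x + 1).
Reduced: 2.

2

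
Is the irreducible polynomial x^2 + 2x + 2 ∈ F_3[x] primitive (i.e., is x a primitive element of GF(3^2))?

Write f(x) = x^2 + 2x + 2.
|GF(3^2)^×| = 3^2 − 1 = 8. Prime factorization: 8 = 2^3.
f is primitive ⇔ x has order 8 in GF(3)[x]/(f), i.e. x^(8/q) ≠ 1 for each prime q | 8.
x^(4) mod f = 2.
None equal 1, so x has full order 8; f is primitive.

Yes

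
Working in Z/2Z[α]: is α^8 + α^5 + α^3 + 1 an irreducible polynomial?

No

Write h(α) = α^8 + α^5 + α^3 + 1.
Check for roots in Z/2Z: h(0) = 1; h(1) = 0 → root.
h(1) = 0, so (α − 1) divides h(α); h is reducible.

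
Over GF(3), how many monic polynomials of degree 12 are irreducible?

44220

The number of monic irreducibles of degree 12 over GF(3) is (1/12)·Σ_{d∣12} μ(12/d) 3^d.
Divisors of 12: 1, 2, 3, 4, 6, 12; μ(12/d) for each: 0, 1, 0, -1, -1, 1.
Σ = 3^2 − 3^4 − 3^6 + 3^12 = 530640.
N = 530640/12 = 44220.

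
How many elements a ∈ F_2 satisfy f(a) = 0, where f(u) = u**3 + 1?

1

Evaluate at each of the 2 elements of F_2:
f(0) = 1; f(1) = 0 → root.
Roots: {1}.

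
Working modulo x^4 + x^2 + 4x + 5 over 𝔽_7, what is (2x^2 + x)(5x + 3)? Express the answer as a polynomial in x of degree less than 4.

3x^3 + 4x^2 + 3x

Multiply in 𝔽_7[x]: (2x^2 + x)·(5x + 3) = 3x^3 + 4x^2 + 3x.
Reduced: 3x^3 + 4x^2 + 3x.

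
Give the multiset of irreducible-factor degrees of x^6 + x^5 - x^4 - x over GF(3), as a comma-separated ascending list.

Write f(x) = x^6 + x^5 - x^4 - x.
Roots in GF(3): f(0) = 0 → root; f(1) = 0 → root; f(2) = 0 → root.
Linear factors from roots: (x), (x - 1), (x + 1).
Complete factorization: f(x) = (x)·(x + 1)·(x - 1)^2·(x^2 - x - 1).
Factor degrees with multiplicity: 1 + 1 + 1 + 1 + 2 = 6.

1, 1, 1, 1, 2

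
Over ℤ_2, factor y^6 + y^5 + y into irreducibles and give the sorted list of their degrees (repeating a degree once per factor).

1, 2, 3

Write f(y) = y^6 + y^5 + y.
Roots in ℤ_2: f(0) = 0 → root; f(1) = 1.
Linear factors from roots: (y).
Complete factorization: f(y) = (y)·(y^2 + y + 1)·(y^3 + y + 1).
Factor degrees with multiplicity: 1 + 2 + 3 = 6.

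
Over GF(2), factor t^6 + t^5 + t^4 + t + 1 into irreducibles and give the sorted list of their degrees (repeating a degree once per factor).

Write h(t) = t^6 + t^5 + t^4 + t + 1.
Roots in GF(2): h(0) = 1; h(1) = 1.
Complete factorization: h(t) = (t^6 + t^5 + t^4 + t + 1).
Factor degrees with multiplicity: 6 = 6.

6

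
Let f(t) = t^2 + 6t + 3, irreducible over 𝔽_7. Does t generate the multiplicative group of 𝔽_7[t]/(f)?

Yes

|GF(7^2)^×| = 7^2 − 1 = 48. Prime factorization: 48 = 2^4·3.
f is primitive ⇔ t has order 48 in GF(7)[t]/(f), i.e. t^(48/q) ≠ 1 for each prime q | 48.
t^(24) mod f = 6.
t^(16) mod f = 2.
None equal 1, so t has full order 48; f is primitive.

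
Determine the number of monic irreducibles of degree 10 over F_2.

99

x^(2^10) − x is the product of all monic irreducibles of degree dividing 10; Möbius inversion gives N = (1/10) Σ μ(10/d)·2^d.
Divisors of 10: 1, 2, 5, 10; μ(10/d) for each: 1, -1, -1, 1.
Σ = 2^1 − 2^2 − 2^5 + 2^10 = 990.
N = 990/10 = 99.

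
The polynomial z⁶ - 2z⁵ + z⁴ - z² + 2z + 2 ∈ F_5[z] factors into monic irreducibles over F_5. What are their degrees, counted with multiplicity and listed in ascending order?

Write g(z) = z⁶ - 2z⁵ + z⁴ - z² + 2z + 2.
Roots in F_5: g(0) = 2; g(1) = 3; g(2) = 3; g(3) = 3; g(4) = 3.
Complete factorization: g(z) = (z⁶ - 2z⁵ + z⁴ - z² + 2z + 2).
Factor degrees with multiplicity: 6 = 6.

6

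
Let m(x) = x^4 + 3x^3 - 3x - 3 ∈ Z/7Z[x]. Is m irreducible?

Yes

Check for roots in Z/7Z: m(0) = 4; m(1) = 5; m(2) = 3; m(3) = 3; m(4) = 6; m(5) = 2; m(6) = 5.
No roots, so no linear factors.
Degree-2 irreducible divisors: test the 21 monic irreducibles of degree 2 over GF(7).
None of them divide m (all give nonzero remainder).
No irreducible factor of degree ≤ 2 exists, so m is irreducible over GF(7).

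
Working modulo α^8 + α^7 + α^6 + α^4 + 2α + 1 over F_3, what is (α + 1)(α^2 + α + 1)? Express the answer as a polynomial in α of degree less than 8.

α^3 + 2α^2 + 2α + 1

Multiply in F_3[α]: (α + 1)·(α^2 + α + 1) = α^3 + 2α^2 + 2α + 1.
Reduced: α^3 + 2α^2 + 2α + 1.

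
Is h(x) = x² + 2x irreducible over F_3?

No

Check for roots in F_3: h(0) = 0 → root; h(1) = 0 → root; h(2) = 2.
h(0) = 0, so (x) divides h(x); h is reducible.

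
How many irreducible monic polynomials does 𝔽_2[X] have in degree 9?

Gauss's count: N_{2}(9) = (1/9) Σ_{d|9} μ(9/d)·2^d.
Divisors of 9: 1, 3, 9; μ(9/d) for each: 0, -1, 1.
Σ = − 2^3 + 2^9 = 504.
N = 504/9 = 56.

56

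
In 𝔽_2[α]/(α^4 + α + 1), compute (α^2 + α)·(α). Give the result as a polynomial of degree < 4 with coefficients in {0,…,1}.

α^3 + α^2

Multiply in 𝔽_2[α]: (α^2 + α)·(α) = α^3 + α^2.
Reduced: α^3 + α^2.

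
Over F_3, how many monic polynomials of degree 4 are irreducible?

18

Gauss's count: N_{3}(4) = (1/4) Σ_{d|4} μ(4/d)·3^d.
Divisors of 4: 1, 2, 4; μ(4/d) for each: 0, -1, 1.
Σ = − 3^2 + 3^4 = 72.
N = 72/4 = 18.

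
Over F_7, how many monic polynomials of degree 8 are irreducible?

The number of monic irreducibles of degree 8 over GF(7) is (1/8)·Σ_{d∣8} μ(8/d) 7^d.
Divisors of 8: 1, 2, 4, 8; μ(8/d) for each: 0, 0, -1, 1.
Σ = − 7^4 + 7^8 = 5762400.
N = 5762400/8 = 720300.

720300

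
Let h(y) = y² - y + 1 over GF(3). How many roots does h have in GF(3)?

1

Evaluate at each of the 3 elements of GF(3):
h(0) = 1; h(1) = 1; h(2) = 0 → root.
Roots: {2}.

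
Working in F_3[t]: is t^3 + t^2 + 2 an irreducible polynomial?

Write f(t) = t^3 + t^2 + 2.
Check for roots in F_3: f(0) = 2; f(1) = 1; f(2) = 2.
No roots. A degree-3 polynomial over a field with no linear factor is irreducible.

Yes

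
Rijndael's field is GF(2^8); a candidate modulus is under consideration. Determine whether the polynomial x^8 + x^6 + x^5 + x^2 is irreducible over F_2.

Write g(x) = x^8 + x^6 + x^5 + x^2.
Check for roots in F_2: g(0) = 0 → root; g(1) = 0 → root.
g(0) = 0, so (x) divides g(x); g is reducible.

No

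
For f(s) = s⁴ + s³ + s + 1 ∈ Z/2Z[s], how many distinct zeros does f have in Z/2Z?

Evaluate at each of the 2 elements of Z/2Z:
f(0) = 1; f(1) = 0 → root.
Roots: {1}.

1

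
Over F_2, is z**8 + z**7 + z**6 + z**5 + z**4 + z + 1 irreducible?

Yes

Write h(z) = z**8 + z**7 + z**6 + z**5 + z**4 + z + 1.
Check for roots in F_2: h(0) = 1; h(1) = 1.
No roots, so no linear factors.
Monic irreducibles of degree 2 over GF(2): z**2 + z + 1.
None of them divide h (all give nonzero remainder).
Monic irreducibles of degree 3 over GF(2): z**3 + z + 1, z**3 + z**2 + 1.
None of them divide h (all give nonzero remainder).
Monic irreducibles of degree 4 over GF(2): z**4 + z + 1, z**4 + z**3 + 1, z**4 + z**3 + z**2 + z + 1.
None of them divide h (all give nonzero remainder).
No irreducible factor of degree ≤ 4 exists, so h is irreducible over GF(2).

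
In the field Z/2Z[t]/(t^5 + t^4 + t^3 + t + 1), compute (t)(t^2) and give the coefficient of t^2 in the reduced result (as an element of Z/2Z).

0

Multiply in Z/2Z[t]: (t)·(t^2) = t^3.
Reduced: t^3.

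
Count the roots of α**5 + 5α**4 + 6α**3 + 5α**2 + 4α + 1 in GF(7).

Write f(α) = α**5 + 5α**4 + 6α**3 + 5α**2 + 4α + 1.
Evaluate at each of the 7 elements of GF(7):
f(0) = 1; f(1) = 1; f(2) = 0 → root; f(3) = 0 → root; f(4) = 6; f(5) = 6; f(6) = 0 → root.
Roots: {2, 3, 6}.

3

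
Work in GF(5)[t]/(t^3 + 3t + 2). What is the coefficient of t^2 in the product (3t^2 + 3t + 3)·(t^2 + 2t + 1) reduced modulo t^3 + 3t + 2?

Multiply in GF(5)[t]: (3t^2 + 3t + 3)·(t^2 + 2t + 1) = 3t^4 + 4t^3 + 2t^2 + 4t + 3.
Reduce using t^3 ≡ 2t + 3 (mod t^3 + 3t + 2).
Reduced: 3t^2 + t.

3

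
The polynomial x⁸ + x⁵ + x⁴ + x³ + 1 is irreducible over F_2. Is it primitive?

Write f(x) = x⁸ + x⁵ + x⁴ + x³ + 1.
|GF(2^8)^×| = 2^8 − 1 = 255. Prime factorization: 255 = 3·5·17.
f is primitive ⇔ x has order 255 in GF(2)[x]/(f), i.e. x^(255/q) ≠ 1 for each prime q | 255.
x^(85) mod f = 1
x^(51) mod f = 1
x^(15) mod f = x⁶ + x³ + x² + x.
Since x^(85) = 1, the order of x divides 85 < 255; not primitive.

No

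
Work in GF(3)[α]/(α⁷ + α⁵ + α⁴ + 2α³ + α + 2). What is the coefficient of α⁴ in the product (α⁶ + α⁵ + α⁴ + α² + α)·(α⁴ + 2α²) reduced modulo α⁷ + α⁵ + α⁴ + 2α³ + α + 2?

0

Multiply in GF(3)[α]: (α⁶ + α⁵ + α⁴ + α² + α)·(α⁴ + 2α²) = α¹⁰ + α⁹ + 2α⁷ + α⁵ + 2α⁴ + 2α³.
Reduce using α⁷ ≡ 2α⁵ + 2α⁴ + α³ + 2α + 1 (mod α⁷ + α⁵ + α⁴ + 2α³ + α + 2).
Reduced: α⁶ + 2α³ + 2α² + 2α.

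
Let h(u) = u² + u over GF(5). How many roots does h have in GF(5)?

2

Evaluate at each of the 5 elements of GF(5):
h(0) = 0 → root; h(1) = 2; h(2) = 1; h(3) = 2; h(4) = 0 → root.
Roots: {0, 4}.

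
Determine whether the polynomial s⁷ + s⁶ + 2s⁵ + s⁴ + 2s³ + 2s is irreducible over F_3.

Write h(s) = s⁷ + s⁶ + 2s⁵ + s⁴ + 2s³ + 2s.
Check for roots in F_3: h(0) = 0 → root; h(1) = 0 → root; h(2) = 1.
h(0) = 0, so (s) divides h(s); h is reducible.

No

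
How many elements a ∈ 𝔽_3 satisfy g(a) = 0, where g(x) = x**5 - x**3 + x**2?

1

Evaluate at each of the 3 elements of 𝔽_3:
g(0) = 0 → root; g(1) = 1; g(2) = 1.
Roots: {0}.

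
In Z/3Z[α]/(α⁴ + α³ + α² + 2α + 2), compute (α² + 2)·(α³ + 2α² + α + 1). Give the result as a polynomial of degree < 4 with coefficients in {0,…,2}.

Multiply in Z/3Z[α]: (α² + 2)·(α³ + 2α² + α + 1) = α⁵ + 2α⁴ + 2α² + 2α + 2.
Reduce using α⁴ ≡ 2α³ + 2α² + α + 1 (mod α⁴ + α³ + α² + 2α + 2).
Reduced: α³ + 2α² + α.

α^3 + 2α^2 + α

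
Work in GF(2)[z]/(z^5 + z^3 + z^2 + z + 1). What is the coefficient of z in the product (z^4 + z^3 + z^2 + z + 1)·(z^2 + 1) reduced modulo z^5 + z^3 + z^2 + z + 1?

Multiply in GF(2)[z]: (z^4 + z^3 + z^2 + z + 1)·(z^2 + 1) = z^6 + z^5 + z + 1.
Reduce using z^5 ≡ z^3 + z^2 + z + 1 (mod z^5 + z^3 + z^2 + z + 1).
Reduced: z^4 + z.

1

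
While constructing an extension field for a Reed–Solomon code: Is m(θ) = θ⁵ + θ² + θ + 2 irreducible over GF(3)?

Check for roots in GF(3): m(0) = 2; m(1) = 2; m(2) = 1.
No roots, so no linear factors.
Monic irreducibles of degree 2 over GF(3): θ² + 1, θ² + θ + 2, θ² + 2θ + 2.
None of them divide m (all give nonzero remainder).
No irreducible factor of degree ≤ 2 exists, so m is irreducible over GF(3).

Yes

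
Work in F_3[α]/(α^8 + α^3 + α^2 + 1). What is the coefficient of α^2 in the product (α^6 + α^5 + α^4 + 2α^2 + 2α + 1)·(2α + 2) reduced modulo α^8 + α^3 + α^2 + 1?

2

Multiply in F_3[α]: (α^6 + α^5 + α^4 + 2α^2 + 2α + 1)·(2α + 2) = 2α^7 + α^6 + α^5 + 2α^4 + α^3 + 2α^2 + 2.
Reduced: 2α^7 + α^6 + α^5 + 2α^4 + α^3 + 2α^2 + 2.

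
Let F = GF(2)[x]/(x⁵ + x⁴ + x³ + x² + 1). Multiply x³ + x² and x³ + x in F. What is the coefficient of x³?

Multiply in GF(2)[x]: (x³ + x²)·(x³ + x) = x⁶ + x⁵ + x⁴ + x³.
Reduce using x⁵ ≡ x⁴ + x³ + x² + 1 (mod x⁵ + x⁴ + x³ + x² + 1).
Reduced: x.

0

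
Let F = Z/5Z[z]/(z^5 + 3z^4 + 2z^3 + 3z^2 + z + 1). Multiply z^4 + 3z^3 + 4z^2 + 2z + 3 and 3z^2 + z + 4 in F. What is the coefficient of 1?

Multiply in Z/5Z[z]: (z^4 + 3z^3 + 4z^2 + 2z + 3)·(3z^2 + z + 4) = 3z^6 + 4z^4 + 2z^3 + 2z^2 + z + 2.
Reduce using z^5 ≡ 2z^4 + 3z^3 + 2z^2 + 4z + 4 (mod z^5 + 3z^4 + 2z^3 + 3z^2 + z + 1).
Reduced: z^3 + z^2 + 2z + 1.

1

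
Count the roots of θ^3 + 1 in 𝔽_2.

Write h(θ) = θ^3 + 1.
Evaluate at each of the 2 elements of 𝔽_2:
h(0) = 1; h(1) = 0 → root.
Roots: {1}.

1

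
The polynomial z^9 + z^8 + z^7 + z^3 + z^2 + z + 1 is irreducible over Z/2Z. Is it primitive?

Yes

Write f(z) = z^9 + z^8 + z^7 + z^3 + z^2 + z + 1.
|GF(2^9)^×| = 2^9 − 1 = 511. Prime factorization: 511 = 7·73.
f is primitive ⇔ z has order 511 in GF(2)[z]/(f), i.e. z^(511/q) ≠ 1 for each prime q | 511.
z^(73) mod f = z^7 + z^6 + z^5 + z^4 + z^3.
z^(7) mod f = z^7.
None equal 1, so z has full order 511; f is primitive.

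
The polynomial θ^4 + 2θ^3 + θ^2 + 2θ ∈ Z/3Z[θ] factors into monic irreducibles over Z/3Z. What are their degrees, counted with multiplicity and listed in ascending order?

Write g(θ) = θ^4 + 2θ^3 + θ^2 + 2θ.
Roots in Z/3Z: g(0) = 0 → root; g(1) = 0 → root; g(2) = 1.
Linear factors from roots: (θ), (θ + 2).
Complete factorization: g(θ) = (θ)·(θ + 2)·(θ^2 + 1).
Factor degrees with multiplicity: 1 + 1 + 2 = 4.

1, 1, 2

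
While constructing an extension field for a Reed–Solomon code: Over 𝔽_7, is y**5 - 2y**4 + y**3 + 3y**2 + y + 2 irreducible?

Write P(y) = y**5 - 2y**4 + y**3 + 3y**2 + y + 2.
Check for roots in 𝔽_7: P(0) = 2; P(1) = 6; P(2) = 3; P(3) = 0 → root; P(4) = 0 → root; P(5) = 3; P(6) = 0 → root.
P(3) = 0, so (y − 3) divides P(y); P is reducible.

No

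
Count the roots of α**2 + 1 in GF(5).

2

Write P(α) = α**2 + 1.
Evaluate at each of the 5 elements of GF(5):
P(0) = 1; P(1) = 2; P(2) = 0 → root; P(3) = 0 → root; P(4) = 2.
Roots: {2, 3}.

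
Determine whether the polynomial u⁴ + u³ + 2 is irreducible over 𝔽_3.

Write P(u) = u⁴ + u³ + 2.
Check for roots in 𝔽_3: P(0) = 2; P(1) = 1; P(2) = 2.
No roots, so no linear factors.
Monic irreducibles of degree 2 over GF(3): u² + 1, u² + u + 2, u² + 2u + 2.
None of them divide P (all give nonzero remainder).
No irreducible factor of degree ≤ 2 exists, so P is irreducible over GF(3).

Yes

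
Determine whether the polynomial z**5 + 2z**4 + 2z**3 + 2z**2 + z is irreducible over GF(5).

No

Write h(z) = z**5 + 2z**4 + 2z**3 + 2z**2 + z.
Check for roots in GF(5): h(0) = 0 → root; h(1) = 3; h(2) = 0 → root; h(3) = 0 → root; h(4) = 0 → root.
h(0) = 0, so (z) divides h(z); h is reducible.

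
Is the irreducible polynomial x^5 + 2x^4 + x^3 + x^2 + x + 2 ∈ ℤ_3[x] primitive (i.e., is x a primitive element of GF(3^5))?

No

Write f(x) = x^5 + 2x^4 + x^3 + x^2 + x + 2.
|GF(3^5)^×| = 3^5 − 1 = 242. Prime factorization: 242 = 2·11^2.
f is primitive ⇔ x has order 242 in GF(3)[x]/(f), i.e. x^(242/q) ≠ 1 for each prime q | 242.
x^(121) mod f = 1
x^(22) mod f = x^4 + 2x^2 + 2x + 1.
Since x^(121) = 1, the order of x divides 121 < 242; not primitive.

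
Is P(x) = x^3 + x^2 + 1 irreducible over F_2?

Check for roots in F_2: P(0) = 1; P(1) = 1.
No roots. A degree-3 polynomial over a field with no linear factor is irreducible.

Yes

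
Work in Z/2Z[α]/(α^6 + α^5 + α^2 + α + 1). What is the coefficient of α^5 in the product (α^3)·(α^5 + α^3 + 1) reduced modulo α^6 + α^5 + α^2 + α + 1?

0

Multiply in Z/2Z[α]: (α^3)·(α^5 + α^3 + 1) = α^8 + α^6 + α^3.
Reduce using α^6 ≡ α^5 + α^2 + α + 1 (mod α^6 + α^5 + α^2 + α + 1).
Reduced: α^4 + α^3 + α.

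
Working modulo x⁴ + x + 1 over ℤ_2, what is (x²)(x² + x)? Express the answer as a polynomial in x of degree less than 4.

Multiply in ℤ_2[x]: (x²)·(x² + x) = x⁴ + x³.
Reduce using x⁴ ≡ x + 1 (mod x⁴ + x + 1).
Reduced: x³ + x + 1.

x^3 + x + 1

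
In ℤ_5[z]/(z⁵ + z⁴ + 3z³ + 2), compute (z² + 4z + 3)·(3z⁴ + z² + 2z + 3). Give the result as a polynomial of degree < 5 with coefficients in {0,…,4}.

Multiply in ℤ_5[z]: (z² + 4z + 3)·(3z⁴ + z² + 2z + 3) = 3z⁶ + 2z⁵ + z³ + 4z² + 3z + 4.
Reduce using z⁵ ≡ 4z⁴ + 2z³ + 3 (mod z⁵ + z⁴ + 3z³ + 2).
Reduced: 2z⁴ + 4z³ + 4z² + 2z + 1.

2z^4 + 4z^3 + 4z^2 + 2z + 1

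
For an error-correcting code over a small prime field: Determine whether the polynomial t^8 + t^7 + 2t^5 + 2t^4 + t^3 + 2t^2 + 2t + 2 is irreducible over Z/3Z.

Write m(t) = t^8 + t^7 + 2t^5 + 2t^4 + t^3 + 2t^2 + 2t + 2.
Check for roots in Z/3Z: m(0) = 2; m(1) = 1; m(2) = 1.
No roots, so no linear factors.
Monic irreducibles of degree 2 over GF(3): t^2 + 1, t^2 + t + 2, t^2 + 2t + 2.
None of them divide m (all give nonzero remainder).
Degree-3 irreducible divisors: test the 8 monic irreducibles of degree 3 over GF(3).
None of them divide m (all give nonzero remainder).
Degree-4 irreducible divisors: test the 18 monic irreducibles of degree 4 over GF(3).
None of them divide m (all give nonzero remainder).
No irreducible factor of degree ≤ 4 exists, so m is irreducible over GF(3).

Yes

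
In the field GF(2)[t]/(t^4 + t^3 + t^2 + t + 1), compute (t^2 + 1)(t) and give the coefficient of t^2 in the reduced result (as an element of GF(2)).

Multiply in GF(2)[t]: (t^2 + 1)·(t) = t^3 + t.
Reduced: t^3 + t.

0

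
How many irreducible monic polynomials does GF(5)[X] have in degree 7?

By the necklace-counting formula, N_5(7) = (1/7) Σ_{d|7} μ(7/d)·5^d.
Divisors of 7: 1, 7; μ(7/d) for each: -1, 1.
Σ = − 5^1 + 5^7 = 78120.
N = 78120/7 = 11160.

11160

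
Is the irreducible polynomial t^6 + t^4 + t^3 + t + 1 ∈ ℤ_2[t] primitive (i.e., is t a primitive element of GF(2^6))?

Write f(t) = t^6 + t^4 + t^3 + t + 1.
|GF(2^6)^×| = 2^6 − 1 = 63. Prime factorization: 63 = 3^2·7.
f is primitive ⇔ t has order 63 in GF(2)[t]/(f), i.e. t^(63/q) ≠ 1 for each prime q | 63.
t^(21) mod f = t^3 + t^2 + t.
t^(9) mod f = t^5 + t^4 + t^2 + 1.
None equal 1, so t has full order 63; f is primitive.

Yes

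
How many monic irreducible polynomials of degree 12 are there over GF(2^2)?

1397740

Gauss's count: N_{4}(12) = (1/12) Σ_{d|12} μ(12/d)·4^d.
Divisors of 12: 1, 2, 3, 4, 6, 12; μ(12/d) for each: 0, 1, 0, -1, -1, 1.
Σ = 4^2 − 4^4 − 4^6 + 4^12 = 16772880.
N = 16772880/12 = 1397740.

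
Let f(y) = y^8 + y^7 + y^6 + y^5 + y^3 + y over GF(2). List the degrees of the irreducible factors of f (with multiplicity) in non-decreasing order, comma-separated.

1, 1, 1, 2, 3

Roots in GF(2): f(0) = 0 → root; f(1) = 0 → root.
Linear factors from roots: (y), (y + 1).
Complete factorization: f(y) = (y)·(y + 1)^2·(y^2 + y + 1)·(y^3 + y + 1).
Factor degrees with multiplicity: 1 + 1 + 1 + 2 + 3 = 8.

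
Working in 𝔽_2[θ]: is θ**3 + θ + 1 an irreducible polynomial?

Yes

Write m(θ) = θ**3 + θ + 1.
Check for roots in 𝔽_2: m(0) = 1; m(1) = 1.
No roots. A degree-3 polynomial over a field with no linear factor is irreducible.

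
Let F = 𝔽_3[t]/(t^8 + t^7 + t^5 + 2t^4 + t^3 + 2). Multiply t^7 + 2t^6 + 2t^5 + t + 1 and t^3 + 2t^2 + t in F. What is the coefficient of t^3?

2

Multiply in 𝔽_3[t]: (t^7 + 2t^6 + 2t^5 + t + 1)·(t^3 + 2t^2 + t) = t^10 + t^9 + t^8 + 2t^6 + t^4 + t.
Reduce using t^8 ≡ 2t^7 + 2t^5 + t^4 + 2t^3 + 1 (mod t^8 + t^7 + t^5 + 2t^4 + t^3 + 2).
Reduced: t^7 + t^5 + 2t^4 + 2t^3 + t^2 + t + 1.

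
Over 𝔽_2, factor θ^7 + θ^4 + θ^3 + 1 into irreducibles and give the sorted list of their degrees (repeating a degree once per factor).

1, 1, 1, 1, 1, 2

Write h(θ) = θ^7 + θ^4 + θ^3 + 1.
Roots in 𝔽_2: h(0) = 1; h(1) = 0 → root.
Linear factors from roots: (θ + 1).
Complete factorization: h(θ) = (θ + 1)^5·(θ^2 + θ + 1).
Factor degrees with multiplicity: 1 + 1 + 1 + 1 + 1 + 2 = 7.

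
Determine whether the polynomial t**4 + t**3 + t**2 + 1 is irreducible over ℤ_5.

Yes

Write P(t) = t**4 + t**3 + t**2 + 1.
Check for roots in ℤ_5: P(0) = 1; P(1) = 4; P(2) = 4; P(3) = 3; P(4) = 2.
No roots, so no linear factors.
Degree-2 irreducible divisors: test the 10 monic irreducibles of degree 2 over GF(5).
None of them divide P (all give nonzero remainder).
No irreducible factor of degree ≤ 2 exists, so P is irreducible over GF(5).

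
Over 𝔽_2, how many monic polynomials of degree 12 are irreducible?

Gauss's count: N_{2}(12) = (1/12) Σ_{d|12} μ(12/d)·2^d.
Divisors of 12: 1, 2, 3, 4, 6, 12; μ(12/d) for each: 0, 1, 0, -1, -1, 1.
Σ = 2^2 − 2^4 − 2^6 + 2^12 = 4020.
N = 4020/12 = 335.

335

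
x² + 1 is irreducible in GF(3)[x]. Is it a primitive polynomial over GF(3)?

No

Write f(x) = x² + 1.
|GF(3^2)^×| = 3^2 − 1 = 8. Prime factorization: 8 = 2^3.
f is primitive ⇔ x has order 8 in GF(3)[x]/(f), i.e. x^(8/q) ≠ 1 for each prime q | 8.
x^(4) mod f = 1
Since x^(4) = 1, the order of x divides 4 < 8; not primitive.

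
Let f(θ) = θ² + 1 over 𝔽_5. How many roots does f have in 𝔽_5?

2

Evaluate at each of the 5 elements of 𝔽_5:
f(0) = 1; f(1) = 2; f(2) = 0 → root; f(3) = 0 → root; f(4) = 2.
Roots: {2, 3}.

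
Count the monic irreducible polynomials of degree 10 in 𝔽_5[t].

976248

x^(5^10) − x is the product of all monic irreducibles of degree dividing 10; Möbius inversion gives N = (1/10) Σ μ(10/d)·5^d.
Divisors of 10: 1, 2, 5, 10; μ(10/d) for each: 1, -1, -1, 1.
Σ = 5^1 − 5^2 − 5^5 + 5^10 = 9762480.
N = 9762480/10 = 976248.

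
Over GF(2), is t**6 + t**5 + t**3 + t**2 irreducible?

Write g(t) = t**6 + t**5 + t**3 + t**2.
Check for roots in GF(2): g(0) = 0 → root; g(1) = 0 → root.
g(0) = 0, so (t) divides g(t); g is reducible.

No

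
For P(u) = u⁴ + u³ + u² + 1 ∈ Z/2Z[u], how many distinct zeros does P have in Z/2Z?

1

Evaluate at each of the 2 elements of Z/2Z:
P(0) = 1; P(1) = 0 → root.
Roots: {1}.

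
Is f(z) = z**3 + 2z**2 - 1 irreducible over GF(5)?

Check for roots in GF(5): f(0) = 4; f(1) = 2; f(2) = 0 → root; f(3) = 4; f(4) = 0 → root.
f(2) = 0, so (z − 2) divides f(z); f is reducible.

No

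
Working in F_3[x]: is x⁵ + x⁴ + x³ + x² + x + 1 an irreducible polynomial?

Write h(x) = x⁵ + x⁴ + x³ + x² + x + 1.
Check for roots in F_3: h(0) = 1; h(1) = 0 → root; h(2) = 0 → root.
h(1) = 0, so (x − 1) divides h(x); h is reducible.

No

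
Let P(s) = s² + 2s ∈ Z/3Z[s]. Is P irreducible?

No

Check for roots in Z/3Z: P(0) = 0 → root; P(1) = 0 → root; P(2) = 2.
P(0) = 0, so (s) divides P(s); P is reducible.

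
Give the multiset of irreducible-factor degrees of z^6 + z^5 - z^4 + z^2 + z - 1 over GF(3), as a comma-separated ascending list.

Write h(z) = z^6 + z^5 - z^4 + z^2 + z - 1.
Roots in GF(3): h(0) = 2; h(1) = 2; h(2) = 1.
Complete factorization: h(z) = (z^2 - z - 1)·(z^2 + z - 1)^2.
Factor degrees with multiplicity: 2 + 2 + 2 = 6.

2, 2, 2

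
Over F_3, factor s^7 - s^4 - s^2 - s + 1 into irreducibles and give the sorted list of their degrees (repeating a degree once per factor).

7

Write g(s) = s^7 - s^4 - s^2 - s + 1.
Roots in F_3: g(0) = 1; g(1) = 2; g(2) = 2.
Complete factorization: g(s) = (s^7 - s^4 - s^2 - s + 1).
Factor degrees with multiplicity: 7 = 7.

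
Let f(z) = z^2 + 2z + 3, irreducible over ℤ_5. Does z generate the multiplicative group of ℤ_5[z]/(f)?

|GF(5^2)^×| = 5^2 − 1 = 24. Prime factorization: 24 = 2^3·3.
f is primitive ⇔ z has order 24 in GF(5)[z]/(f), i.e. z^(24/q) ≠ 1 for each prime q | 24.
z^(12) mod f = 4.
z^(8) mod f = 4z + 1.
None equal 1, so z has full order 24; f is primitive.

Yes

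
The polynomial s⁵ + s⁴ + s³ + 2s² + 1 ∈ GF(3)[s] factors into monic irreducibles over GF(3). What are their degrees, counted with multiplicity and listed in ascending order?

1, 2, 2

Write h(s) = s⁵ + s⁴ + s³ + 2s² + 1.
Roots in GF(3): h(0) = 1; h(1) = 0 → root; h(2) = 2.
Linear factors from roots: (s + 2).
Complete factorization: h(s) = (s + 2)·(s² + 1)·(s² + 2s + 2).
Factor degrees with multiplicity: 1 + 2 + 2 = 5.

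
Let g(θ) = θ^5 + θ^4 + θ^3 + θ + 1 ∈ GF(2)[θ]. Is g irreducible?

Check for roots in GF(2): g(0) = 1; g(1) = 1.
No roots, so no linear factors.
Monic irreducibles of degree 2 over GF(2): θ^2 + θ + 1.
None of them divide g (all give nonzero remainder).
No irreducible factor of degree ≤ 2 exists, so g is irreducible over GF(2).

Yes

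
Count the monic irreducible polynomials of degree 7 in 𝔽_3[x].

x^(3^7) − x is the product of all monic irreducibles of degree dividing 7; Möbius inversion gives N = (1/7) Σ μ(7/d)·3^d.
Divisors of 7: 1, 7; μ(7/d) for each: -1, 1.
Σ = − 3^1 + 3^7 = 2184.
N = 2184/7 = 312.

312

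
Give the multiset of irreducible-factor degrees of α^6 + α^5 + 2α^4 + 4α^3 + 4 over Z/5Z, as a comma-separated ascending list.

Write g(α) = α^6 + α^5 + 2α^4 + 4α^3 + 4.
Roots in Z/5Z: g(0) = 4; g(1) = 2; g(2) = 4; g(3) = 1; g(4) = 2.
Complete factorization: g(α) = (α^6 + α^5 + 2α^4 + 4α^3 + 4).
Factor degrees with multiplicity: 6 = 6.

6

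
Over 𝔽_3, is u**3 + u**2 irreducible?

No

Write m(u) = u**3 + u**2.
Check for roots in 𝔽_3: m(0) = 0 → root; m(1) = 2; m(2) = 0 → root.
m(0) = 0, so (u) divides m(u); m is reducible.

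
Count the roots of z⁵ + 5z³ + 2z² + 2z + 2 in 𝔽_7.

Write h(z) = z⁵ + 5z³ + 2z² + 2z + 2.
Evaluate at each of the 7 elements of 𝔽_7:
h(0) = 2; h(1) = 5; h(2) = 2; h(3) = 5; h(4) = 0 → root; h(5) = 4; h(6) = 3.
Roots: {4}.

1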